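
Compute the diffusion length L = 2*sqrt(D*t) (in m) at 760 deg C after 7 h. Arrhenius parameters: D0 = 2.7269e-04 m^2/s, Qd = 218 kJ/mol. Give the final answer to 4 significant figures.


Step 1: D = D0 * exp(-Qd/(R*T))
T = 1033.15 K
D = 2.7269e-04 * exp(-218e3 / (8.314 * 1033.15)) = 2.59114e-15 m^2/s
Step 2: L = 2*sqrt(D*t)
t = 7 h = 25200 s
L = 2*sqrt(2.59114e-15 * 25200) = 1.616e-05 m


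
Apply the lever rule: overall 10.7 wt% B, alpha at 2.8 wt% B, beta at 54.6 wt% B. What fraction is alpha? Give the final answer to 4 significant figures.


f_alpha = (C_beta - C0) / (C_beta - C_alpha)
f_alpha = (54.6 - 10.7) / (54.6 - 2.8)
f_alpha = 0.8475


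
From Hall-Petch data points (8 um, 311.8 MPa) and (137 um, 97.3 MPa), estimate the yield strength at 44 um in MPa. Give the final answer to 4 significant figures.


sigma_y = sigma0 + k / sqrt(d)
1/sqrt(d1) = 1/sqrt(8e-06) = 353.553;  1/sqrt(d2) = 85.4358
k = (sigma1 - sigma2) / (1/sqrt(d1) - 1/sqrt(d2)) = (311.8 - 97.3) / (353.553 - 85.4358) = 0.800022 MPa*m^0.5
sigma0 = sigma1 - k/sqrt(d1) = 311.8 - 0.800022*353.553 = 28.9495 MPa
sigma_y(d3) = 28.9495 + 0.800022 / sqrt(4.4e-05) = 149.6 MPa


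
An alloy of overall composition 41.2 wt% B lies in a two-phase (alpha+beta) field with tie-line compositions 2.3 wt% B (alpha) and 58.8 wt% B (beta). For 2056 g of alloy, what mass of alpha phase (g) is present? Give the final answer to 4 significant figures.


f_alpha = (C_beta - C0) / (C_beta - C_alpha)
f_alpha = (58.8 - 41.2) / (58.8 - 2.3) = 0.311504
m_alpha = f_alpha * m_total = 0.311504 * 2056 = 640.5 g


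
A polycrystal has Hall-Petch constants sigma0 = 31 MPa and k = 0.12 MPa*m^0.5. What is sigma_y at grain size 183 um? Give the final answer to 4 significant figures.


sigma_y = sigma0 + k / sqrt(d)
d = 183 um = 1.83e-04 m
sigma_y = 31 + 0.12 / sqrt(1.83e-04)
sigma_y = 39.87 MPa


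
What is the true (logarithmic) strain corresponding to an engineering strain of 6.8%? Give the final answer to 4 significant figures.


epsilon_true = ln(1 + epsilon_eng)
epsilon_true = ln(1 + 0.068)
epsilon_true = 0.06579


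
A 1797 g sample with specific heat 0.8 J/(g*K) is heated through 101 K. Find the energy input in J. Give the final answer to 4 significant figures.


Q = m * cp * dT
Q = 1797 * 0.8 * 101
Q = 145200 J


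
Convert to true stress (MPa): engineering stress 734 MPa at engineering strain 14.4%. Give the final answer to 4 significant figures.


sigma_true = sigma_eng * (1 + epsilon_eng)
sigma_true = 734 * (1 + 0.144)
sigma_true = 839.7 MPa


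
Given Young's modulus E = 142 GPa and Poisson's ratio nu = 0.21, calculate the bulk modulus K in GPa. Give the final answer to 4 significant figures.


K = E / (3*(1-2*nu))
K = 142 / (3*(1-2*0.21))
K = 81.61 GPa


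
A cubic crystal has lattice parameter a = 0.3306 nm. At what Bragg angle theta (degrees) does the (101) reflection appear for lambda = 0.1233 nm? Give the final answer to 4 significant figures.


d = a / sqrt(h^2+k^2+l^2)
d = 0.3306 / sqrt(2) = 0.23377 nm
lambda = 2*d*sin(theta)  =>  sin(theta) = lambda / (2*d)
sin(theta) = 0.1233 / (2 * 0.23377) = 0.263721
theta = 15.29 deg


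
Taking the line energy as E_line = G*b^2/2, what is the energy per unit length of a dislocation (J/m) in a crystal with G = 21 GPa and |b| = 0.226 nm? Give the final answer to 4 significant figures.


E = G*b^2/2
b = 0.226 nm = 2.26e-10 m
G = 21 GPa = 2.1e+10 Pa
E = 0.5 * 2.1e+10 * (2.26e-10)^2
E = 5.363e-10 J/m


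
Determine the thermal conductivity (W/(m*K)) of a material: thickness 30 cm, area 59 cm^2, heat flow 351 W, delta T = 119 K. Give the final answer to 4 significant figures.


k = Q*L / (A*dT)
L = 0.3 m, A = 5.9e-03 m^2
k = 351 * 0.3 / (5.9e-03 * 119)
k = 150 W/(m*K)


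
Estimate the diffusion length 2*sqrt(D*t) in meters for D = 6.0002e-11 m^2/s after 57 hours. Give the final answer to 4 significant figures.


t = 57 hr = 205200 s
Diffusion length = 2*sqrt(D*t)
= 2*sqrt(6.0002e-11 * 205200)
= 7.018e-03 m


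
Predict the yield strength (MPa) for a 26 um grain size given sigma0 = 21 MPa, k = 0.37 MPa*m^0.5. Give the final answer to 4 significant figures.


sigma_y = sigma0 + k / sqrt(d)
d = 26 um = 2.6e-05 m
sigma_y = 21 + 0.37 / sqrt(2.6e-05)
sigma_y = 93.56 MPa


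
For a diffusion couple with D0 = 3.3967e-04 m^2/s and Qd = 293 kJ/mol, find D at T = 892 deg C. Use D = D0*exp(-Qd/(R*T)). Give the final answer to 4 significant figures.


D = D0 * exp(-Qd / (R*T))
T = 1165.15 K
D = 3.3967e-04 * exp(-293e3 / (8.314 * 1165.15))
D = 2.484e-17 m^2/s


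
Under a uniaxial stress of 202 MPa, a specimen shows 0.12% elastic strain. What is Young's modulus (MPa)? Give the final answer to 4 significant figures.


E = sigma / epsilon
epsilon = 0.12% = 1.2e-03
E = 202 / 1.2e-03
E = 168300 MPa


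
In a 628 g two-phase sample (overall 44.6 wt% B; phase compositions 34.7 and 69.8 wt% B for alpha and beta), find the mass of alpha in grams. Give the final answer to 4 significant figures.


f_alpha = (C_beta - C0) / (C_beta - C_alpha)
f_alpha = (69.8 - 44.6) / (69.8 - 34.7) = 0.717949
m_alpha = f_alpha * m_total = 0.717949 * 628 = 450.9 g


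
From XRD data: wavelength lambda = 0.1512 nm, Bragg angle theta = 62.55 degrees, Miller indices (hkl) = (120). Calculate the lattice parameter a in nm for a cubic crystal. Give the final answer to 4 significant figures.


d = lambda / (2*sin(theta))
d = 0.1512 / (2*sin(62.55 deg))
d = 0.0851914 nm
a = d * sqrt(h^2+k^2+l^2) = 0.0851914 * sqrt(5)
a = 0.1905 nm


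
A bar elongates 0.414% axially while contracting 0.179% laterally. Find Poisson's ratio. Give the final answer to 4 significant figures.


nu = -epsilon_lat / epsilon_axial
Lateral strain is contraction (negative), so using magnitudes:
nu = 0.179 / 0.414
nu = 0.4324


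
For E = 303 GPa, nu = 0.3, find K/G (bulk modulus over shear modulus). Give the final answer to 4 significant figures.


G = E / (2*(1+nu))
G = 303 / (2*(1+0.3)) = 116.538 GPa
K = E / (3*(1-2*nu))
K = 303 / (3*(1-2*0.3)) = 252.5 GPa
K/G = 252.5 / 116.538 = 2.167


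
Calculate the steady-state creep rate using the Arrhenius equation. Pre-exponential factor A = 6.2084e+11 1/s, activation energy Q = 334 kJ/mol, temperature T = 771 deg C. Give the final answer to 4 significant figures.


rate = A * exp(-Q / (R*T))
T = 771 + 273.15 = 1044.15 K
rate = 6.2084e+11 * exp(-334e3 / (8.314 * 1044.15))
rate = 1.213e-05 1/s


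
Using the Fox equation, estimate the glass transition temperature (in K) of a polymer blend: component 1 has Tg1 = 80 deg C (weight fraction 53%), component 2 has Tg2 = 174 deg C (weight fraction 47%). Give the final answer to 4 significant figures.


1/Tg = w1/Tg1 + w2/Tg2 (in Kelvin)
Tg1 = 353.15 K, Tg2 = 447.15 K
1/Tg = 0.53/353.15 + 0.47/447.15
Tg = 391.9 K


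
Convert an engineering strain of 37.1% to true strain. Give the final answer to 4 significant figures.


epsilon_true = ln(1 + epsilon_eng)
epsilon_true = ln(1 + 0.371)
epsilon_true = 0.3155


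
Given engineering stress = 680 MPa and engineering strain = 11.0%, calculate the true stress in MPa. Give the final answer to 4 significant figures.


sigma_true = sigma_eng * (1 + epsilon_eng)
sigma_true = 680 * (1 + 0.11)
sigma_true = 754.8 MPa


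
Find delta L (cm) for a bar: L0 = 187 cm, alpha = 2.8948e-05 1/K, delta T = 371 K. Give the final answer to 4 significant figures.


dL = L0 * alpha * dT
dL = 187 * 2.8948e-05 * 371
dL = 2.008 cm


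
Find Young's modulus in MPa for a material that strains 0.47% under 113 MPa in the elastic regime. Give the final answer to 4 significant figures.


E = sigma / epsilon
epsilon = 0.47% = 4.7e-03
E = 113 / 4.7e-03
E = 24040 MPa


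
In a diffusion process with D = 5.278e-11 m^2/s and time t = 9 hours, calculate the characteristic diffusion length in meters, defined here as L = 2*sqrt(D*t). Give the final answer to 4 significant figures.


t = 9 hr = 32400 s
Diffusion length = 2*sqrt(D*t)
= 2*sqrt(5.278e-11 * 32400)
= 2.615e-03 m


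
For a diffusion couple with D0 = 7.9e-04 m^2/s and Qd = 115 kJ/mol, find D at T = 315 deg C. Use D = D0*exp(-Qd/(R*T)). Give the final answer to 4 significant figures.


D = D0 * exp(-Qd / (R*T))
T = 588.15 K
D = 7.9e-04 * exp(-115e3 / (8.314 * 588.15))
D = 4.83e-14 m^2/s


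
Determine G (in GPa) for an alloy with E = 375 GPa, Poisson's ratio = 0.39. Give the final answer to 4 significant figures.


G = E / (2*(1+nu))
G = 375 / (2*(1+0.39))
G = 134.9 GPa


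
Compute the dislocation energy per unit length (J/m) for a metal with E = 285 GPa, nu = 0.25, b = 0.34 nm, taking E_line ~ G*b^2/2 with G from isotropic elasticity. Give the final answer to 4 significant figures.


Step 1: G = E / (2*(1+nu))
G = 285 / (2*(1+0.25)) = 114 GPa = 1.14e+11 Pa
Step 2: E_line = G*b^2/2
b = 0.34 nm = 3.4e-10 m
E_line = 0.5 * 1.14e+11 * (3.4e-10)^2 = 6.589e-09 J/m


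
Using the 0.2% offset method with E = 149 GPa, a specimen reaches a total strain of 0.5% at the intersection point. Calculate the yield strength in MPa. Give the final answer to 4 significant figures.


Offset strain = 0.002
Elastic strain at yield = total_strain - offset = 5e-03 - 0.002 = 3e-03
sigma_y = E * elastic_strain = 149000 * 3e-03
sigma_y = 447 MPa


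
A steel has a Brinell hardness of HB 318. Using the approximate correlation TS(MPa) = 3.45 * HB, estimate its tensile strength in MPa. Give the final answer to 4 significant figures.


TS (MPa) = 3.45 * HB
TS = 3.45 * 318
TS = 1097 MPa


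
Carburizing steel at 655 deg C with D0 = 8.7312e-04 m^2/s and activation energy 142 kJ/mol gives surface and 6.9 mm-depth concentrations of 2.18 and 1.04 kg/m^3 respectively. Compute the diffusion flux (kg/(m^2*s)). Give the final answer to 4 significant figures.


Step 1: D = D0 * exp(-Qd/(R*T))
T = 655 + 273.15 = 928.15 K
D = 8.7312e-04 * exp(-142e3 / (8.314 * 928.15)) = 8.89767e-12 m^2/s
Step 2: J = D * (C1 - C2) / dx
J = 8.89767e-12 * (2.18 - 1.04) / 6.9e-03
J = 1.47e-09 kg/(m^2*s)


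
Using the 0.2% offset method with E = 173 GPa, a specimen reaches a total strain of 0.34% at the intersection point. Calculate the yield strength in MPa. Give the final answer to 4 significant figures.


Offset strain = 0.002
Elastic strain at yield = total_strain - offset = 3.4e-03 - 0.002 = 1.4e-03
sigma_y = E * elastic_strain = 173000 * 1.4e-03
sigma_y = 242.2 MPa


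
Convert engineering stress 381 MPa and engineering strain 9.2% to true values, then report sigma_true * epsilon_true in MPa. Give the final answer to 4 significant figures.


sigma_true = sigma_eng * (1 + epsilon_eng)
sigma_true = 381 * (1 + 0.092) = 416.052 MPa
epsilon_true = ln(1 + epsilon_eng)
epsilon_true = ln(1 + 0.092) = 0.0880109
sigma_true * epsilon_true = 416.052 * 0.0880109 = 36.62 MPa


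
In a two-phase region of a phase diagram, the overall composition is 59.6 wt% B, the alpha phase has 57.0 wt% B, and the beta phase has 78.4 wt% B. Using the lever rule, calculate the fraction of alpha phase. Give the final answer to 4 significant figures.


f_alpha = (C_beta - C0) / (C_beta - C_alpha)
f_alpha = (78.4 - 59.6) / (78.4 - 57.0)
f_alpha = 0.8785


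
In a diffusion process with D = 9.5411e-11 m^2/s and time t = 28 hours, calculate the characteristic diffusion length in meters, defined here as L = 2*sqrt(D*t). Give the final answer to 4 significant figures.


t = 28 hr = 100800 s
Diffusion length = 2*sqrt(D*t)
= 2*sqrt(9.5411e-11 * 100800)
= 6.202e-03 m


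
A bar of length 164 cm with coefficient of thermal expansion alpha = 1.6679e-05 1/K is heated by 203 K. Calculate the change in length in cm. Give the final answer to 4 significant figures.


dL = L0 * alpha * dT
dL = 164 * 1.6679e-05 * 203
dL = 0.5553 cm


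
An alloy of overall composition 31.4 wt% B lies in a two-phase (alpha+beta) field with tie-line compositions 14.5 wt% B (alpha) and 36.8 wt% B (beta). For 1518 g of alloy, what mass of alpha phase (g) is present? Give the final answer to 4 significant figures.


f_alpha = (C_beta - C0) / (C_beta - C_alpha)
f_alpha = (36.8 - 31.4) / (36.8 - 14.5) = 0.242152
m_alpha = f_alpha * m_total = 0.242152 * 1518 = 367.6 g


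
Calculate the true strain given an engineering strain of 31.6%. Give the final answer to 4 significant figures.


epsilon_true = ln(1 + epsilon_eng)
epsilon_true = ln(1 + 0.316)
epsilon_true = 0.2746


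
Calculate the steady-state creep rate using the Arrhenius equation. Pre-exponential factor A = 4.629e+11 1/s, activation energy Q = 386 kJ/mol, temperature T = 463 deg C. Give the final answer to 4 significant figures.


rate = A * exp(-Q / (R*T))
T = 463 + 273.15 = 736.15 K
rate = 4.629e+11 * exp(-386e3 / (8.314 * 736.15))
rate = 1.885e-16 1/s


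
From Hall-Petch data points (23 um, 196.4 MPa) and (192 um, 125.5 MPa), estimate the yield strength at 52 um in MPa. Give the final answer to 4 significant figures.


sigma_y = sigma0 + k / sqrt(d)
1/sqrt(d1) = 1/sqrt(2.3e-05) = 208.514;  1/sqrt(d2) = 72.1688
k = (sigma1 - sigma2) / (1/sqrt(d1) - 1/sqrt(d2)) = (196.4 - 125.5) / (208.514 - 72.1688) = 0.520002 MPa*m^0.5
sigma0 = sigma1 - k/sqrt(d1) = 196.4 - 0.520002*208.514 = 87.9721 MPa
sigma_y(d3) = 87.9721 + 0.520002 / sqrt(5.2e-05) = 160.1 MPa


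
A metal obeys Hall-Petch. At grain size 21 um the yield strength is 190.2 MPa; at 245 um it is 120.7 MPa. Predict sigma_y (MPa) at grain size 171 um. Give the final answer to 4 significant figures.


sigma_y = sigma0 + k / sqrt(d)
1/sqrt(d1) = 1/sqrt(2.1e-05) = 218.218;  1/sqrt(d2) = 63.8877
k = (sigma1 - sigma2) / (1/sqrt(d1) - 1/sqrt(d2)) = (190.2 - 120.7) / (218.218 - 63.8877) = 0.450333 MPa*m^0.5
sigma0 = sigma1 - k/sqrt(d1) = 190.2 - 0.450333*218.218 = 91.9293 MPa
sigma_y(d3) = 91.9293 + 0.450333 / sqrt(1.71e-04) = 126.4 MPa


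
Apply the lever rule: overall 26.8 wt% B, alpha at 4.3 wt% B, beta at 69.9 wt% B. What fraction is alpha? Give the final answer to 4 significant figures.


f_alpha = (C_beta - C0) / (C_beta - C_alpha)
f_alpha = (69.9 - 26.8) / (69.9 - 4.3)
f_alpha = 0.657


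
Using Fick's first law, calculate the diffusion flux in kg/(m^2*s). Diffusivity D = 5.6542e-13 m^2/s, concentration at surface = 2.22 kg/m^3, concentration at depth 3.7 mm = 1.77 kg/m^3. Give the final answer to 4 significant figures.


J = -D * (dC/dx) = D * (C1 - C2) / dx
J = 5.6542e-13 * (2.22 - 1.77) / 3.7e-03
J = 6.877e-11 kg/(m^2*s)


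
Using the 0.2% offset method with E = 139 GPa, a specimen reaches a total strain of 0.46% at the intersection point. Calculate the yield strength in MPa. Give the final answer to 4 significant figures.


Offset strain = 0.002
Elastic strain at yield = total_strain - offset = 4.6e-03 - 0.002 = 2.6e-03
sigma_y = E * elastic_strain = 139000 * 2.6e-03
sigma_y = 361.4 MPa


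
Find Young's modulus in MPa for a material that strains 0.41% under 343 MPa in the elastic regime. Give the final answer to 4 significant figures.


E = sigma / epsilon
epsilon = 0.41% = 4.1e-03
E = 343 / 4.1e-03
E = 83660 MPa


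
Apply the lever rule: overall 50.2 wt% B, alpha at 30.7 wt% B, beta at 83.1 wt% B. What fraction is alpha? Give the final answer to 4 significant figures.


f_alpha = (C_beta - C0) / (C_beta - C_alpha)
f_alpha = (83.1 - 50.2) / (83.1 - 30.7)
f_alpha = 0.6279


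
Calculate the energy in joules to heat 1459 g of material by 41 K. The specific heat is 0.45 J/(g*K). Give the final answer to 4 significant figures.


Q = m * cp * dT
Q = 1459 * 0.45 * 41
Q = 26920 J


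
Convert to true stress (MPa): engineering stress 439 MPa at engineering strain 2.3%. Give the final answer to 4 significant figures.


sigma_true = sigma_eng * (1 + epsilon_eng)
sigma_true = 439 * (1 + 0.023)
sigma_true = 449.1 MPa


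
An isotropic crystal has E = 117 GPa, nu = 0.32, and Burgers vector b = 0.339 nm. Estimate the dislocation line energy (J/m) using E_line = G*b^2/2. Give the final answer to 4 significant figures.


Step 1: G = E / (2*(1+nu))
G = 117 / (2*(1+0.32)) = 44.3182 GPa = 4.43182e+10 Pa
Step 2: E_line = G*b^2/2
b = 0.339 nm = 3.39e-10 m
E_line = 0.5 * 4.43182e+10 * (3.39e-10)^2 = 2.547e-09 J/m


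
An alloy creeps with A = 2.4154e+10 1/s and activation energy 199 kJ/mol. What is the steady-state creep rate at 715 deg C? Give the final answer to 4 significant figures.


rate = A * exp(-Q / (R*T))
T = 715 + 273.15 = 988.15 K
rate = 2.4154e+10 * exp(-199e3 / (8.314 * 988.15))
rate = 0.7299 1/s


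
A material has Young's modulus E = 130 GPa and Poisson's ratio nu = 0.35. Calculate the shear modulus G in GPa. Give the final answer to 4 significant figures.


G = E / (2*(1+nu))
G = 130 / (2*(1+0.35))
G = 48.15 GPa


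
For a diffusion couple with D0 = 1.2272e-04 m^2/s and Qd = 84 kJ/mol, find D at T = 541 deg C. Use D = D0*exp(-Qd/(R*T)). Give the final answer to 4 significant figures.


D = D0 * exp(-Qd / (R*T))
T = 814.15 K
D = 1.2272e-04 * exp(-84e3 / (8.314 * 814.15))
D = 5.005e-10 m^2/s


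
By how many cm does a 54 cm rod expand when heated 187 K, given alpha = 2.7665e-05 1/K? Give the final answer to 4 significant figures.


dL = L0 * alpha * dT
dL = 54 * 2.7665e-05 * 187
dL = 0.2794 cm


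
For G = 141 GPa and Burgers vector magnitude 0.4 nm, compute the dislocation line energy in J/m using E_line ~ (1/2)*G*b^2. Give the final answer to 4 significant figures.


E = G*b^2/2
b = 0.4 nm = 4e-10 m
G = 141 GPa = 1.41e+11 Pa
E = 0.5 * 1.41e+11 * (4e-10)^2
E = 1.128e-08 J/m


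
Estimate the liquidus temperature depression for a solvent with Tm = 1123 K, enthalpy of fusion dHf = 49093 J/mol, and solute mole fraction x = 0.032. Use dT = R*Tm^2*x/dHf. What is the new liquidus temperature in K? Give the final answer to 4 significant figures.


dT = R*Tm^2*x / dHf
dT = 8.314 * 1123^2 * 0.032 / 49093
dT = 6.83439 K
T_new = 1123 - 6.83439 = 1116 K


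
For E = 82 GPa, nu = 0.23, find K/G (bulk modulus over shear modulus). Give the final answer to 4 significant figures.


G = E / (2*(1+nu))
G = 82 / (2*(1+0.23)) = 33.3333 GPa
K = E / (3*(1-2*nu))
K = 82 / (3*(1-2*0.23)) = 50.6173 GPa
K/G = 50.6173 / 33.3333 = 1.519


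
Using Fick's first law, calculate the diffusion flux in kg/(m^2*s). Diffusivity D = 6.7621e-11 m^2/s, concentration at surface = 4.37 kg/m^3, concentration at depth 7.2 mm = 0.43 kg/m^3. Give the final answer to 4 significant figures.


J = -D * (dC/dx) = D * (C1 - C2) / dx
J = 6.7621e-11 * (4.37 - 0.43) / 7.2e-03
J = 3.7e-08 kg/(m^2*s)


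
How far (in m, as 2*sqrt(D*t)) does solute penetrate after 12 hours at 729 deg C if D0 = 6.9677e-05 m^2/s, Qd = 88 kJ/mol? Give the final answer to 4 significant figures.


Step 1: D = D0 * exp(-Qd/(R*T))
T = 1002.15 K
D = 6.9677e-05 * exp(-88e3 / (8.314 * 1002.15)) = 1.80359e-09 m^2/s
Step 2: L = 2*sqrt(D*t)
t = 12 h = 43200 s
L = 2*sqrt(1.80359e-09 * 43200) = 0.01765 m


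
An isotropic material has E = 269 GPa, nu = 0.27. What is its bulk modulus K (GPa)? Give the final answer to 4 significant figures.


K = E / (3*(1-2*nu))
K = 269 / (3*(1-2*0.27))
K = 194.9 GPa


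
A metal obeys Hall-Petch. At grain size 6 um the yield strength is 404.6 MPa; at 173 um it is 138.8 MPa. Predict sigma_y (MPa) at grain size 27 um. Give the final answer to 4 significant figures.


sigma_y = sigma0 + k / sqrt(d)
1/sqrt(d1) = 1/sqrt(6e-06) = 408.248;  1/sqrt(d2) = 76.0286
k = (sigma1 - sigma2) / (1/sqrt(d1) - 1/sqrt(d2)) = (404.6 - 138.8) / (408.248 - 76.0286) = 0.800073 MPa*m^0.5
sigma0 = sigma1 - k/sqrt(d1) = 404.6 - 0.800073*408.248 = 77.9716 MPa
sigma_y(d3) = 77.9716 + 0.800073 / sqrt(2.7e-05) = 231.9 MPa


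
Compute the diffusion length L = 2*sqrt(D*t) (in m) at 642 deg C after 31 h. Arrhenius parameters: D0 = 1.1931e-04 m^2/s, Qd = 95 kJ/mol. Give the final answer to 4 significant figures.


Step 1: D = D0 * exp(-Qd/(R*T))
T = 915.15 K
D = 1.1931e-04 * exp(-95e3 / (8.314 * 915.15)) = 4.50922e-10 m^2/s
Step 2: L = 2*sqrt(D*t)
t = 31 h = 111600 s
L = 2*sqrt(4.50922e-10 * 111600) = 0.01419 m


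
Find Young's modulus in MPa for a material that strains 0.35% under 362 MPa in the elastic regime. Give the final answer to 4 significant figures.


E = sigma / epsilon
epsilon = 0.35% = 3.5e-03
E = 362 / 3.5e-03
E = 103400 MPa


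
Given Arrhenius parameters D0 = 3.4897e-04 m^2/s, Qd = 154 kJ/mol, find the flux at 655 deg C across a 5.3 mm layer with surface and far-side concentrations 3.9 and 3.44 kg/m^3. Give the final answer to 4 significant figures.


Step 1: D = D0 * exp(-Qd/(R*T))
T = 655 + 273.15 = 928.15 K
D = 3.4897e-04 * exp(-154e3 / (8.314 * 928.15)) = 7.50979e-13 m^2/s
Step 2: J = D * (C1 - C2) / dx
J = 7.50979e-13 * (3.9 - 3.44) / 5.3e-03
J = 6.518e-11 kg/(m^2*s)


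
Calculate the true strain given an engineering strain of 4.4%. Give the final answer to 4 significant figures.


epsilon_true = ln(1 + epsilon_eng)
epsilon_true = ln(1 + 0.044)
epsilon_true = 0.04306


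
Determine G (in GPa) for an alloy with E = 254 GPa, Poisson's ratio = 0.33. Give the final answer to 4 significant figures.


G = E / (2*(1+nu))
G = 254 / (2*(1+0.33))
G = 95.49 GPa


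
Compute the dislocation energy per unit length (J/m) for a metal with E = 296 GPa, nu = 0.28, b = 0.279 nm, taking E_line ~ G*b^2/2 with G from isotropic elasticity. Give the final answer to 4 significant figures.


Step 1: G = E / (2*(1+nu))
G = 296 / (2*(1+0.28)) = 115.625 GPa = 1.15625e+11 Pa
Step 2: E_line = G*b^2/2
b = 0.279 nm = 2.79e-10 m
E_line = 0.5 * 1.15625e+11 * (2.79e-10)^2 = 4.5e-09 J/m


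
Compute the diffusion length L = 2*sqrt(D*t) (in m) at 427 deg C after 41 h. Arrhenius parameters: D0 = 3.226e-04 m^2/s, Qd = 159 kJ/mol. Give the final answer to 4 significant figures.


Step 1: D = D0 * exp(-Qd/(R*T))
T = 700.15 K
D = 3.226e-04 * exp(-159e3 / (8.314 * 700.15)) = 4.42642e-16 m^2/s
Step 2: L = 2*sqrt(D*t)
t = 41 h = 147600 s
L = 2*sqrt(4.42642e-16 * 147600) = 1.617e-05 m


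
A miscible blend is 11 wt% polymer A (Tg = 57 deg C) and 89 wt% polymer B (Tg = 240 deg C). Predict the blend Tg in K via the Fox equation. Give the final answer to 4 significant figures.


1/Tg = w1/Tg1 + w2/Tg2 (in Kelvin)
Tg1 = 330.15 K, Tg2 = 513.15 K
1/Tg = 0.11/330.15 + 0.89/513.15
Tg = 483.7 K


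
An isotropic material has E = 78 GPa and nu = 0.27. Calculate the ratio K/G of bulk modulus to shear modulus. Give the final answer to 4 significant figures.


G = E / (2*(1+nu))
G = 78 / (2*(1+0.27)) = 30.7087 GPa
K = E / (3*(1-2*nu))
K = 78 / (3*(1-2*0.27)) = 56.5217 GPa
K/G = 56.5217 / 30.7087 = 1.841


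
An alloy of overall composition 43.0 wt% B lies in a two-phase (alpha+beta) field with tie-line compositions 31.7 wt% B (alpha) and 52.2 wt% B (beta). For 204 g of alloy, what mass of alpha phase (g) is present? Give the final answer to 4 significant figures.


f_alpha = (C_beta - C0) / (C_beta - C_alpha)
f_alpha = (52.2 - 43.0) / (52.2 - 31.7) = 0.44878
m_alpha = f_alpha * m_total = 0.44878 * 204 = 91.55 g


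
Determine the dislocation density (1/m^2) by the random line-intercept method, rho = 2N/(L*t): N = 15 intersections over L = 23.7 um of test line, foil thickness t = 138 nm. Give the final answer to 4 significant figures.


rho = 2N / (L * t)
L = 23.7 um = 2.37e-05 m, t = 138 nm = 1.38e-07 m
rho = 2 * 15 / (2.37e-05 * 1.38e-07)
rho = 9.173e+12 1/m^2


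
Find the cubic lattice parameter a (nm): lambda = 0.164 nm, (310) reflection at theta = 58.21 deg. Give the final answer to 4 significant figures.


d = lambda / (2*sin(theta))
d = 0.164 / (2*sin(58.21 deg))
d = 0.0964723 nm
a = d * sqrt(h^2+k^2+l^2) = 0.0964723 * sqrt(10)
a = 0.3051 nm


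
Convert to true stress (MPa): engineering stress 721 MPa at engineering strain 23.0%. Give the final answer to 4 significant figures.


sigma_true = sigma_eng * (1 + epsilon_eng)
sigma_true = 721 * (1 + 0.23)
sigma_true = 886.8 MPa


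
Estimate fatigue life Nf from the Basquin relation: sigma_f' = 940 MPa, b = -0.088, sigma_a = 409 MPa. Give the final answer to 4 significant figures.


sigma_a = sigma_f' * (2*Nf)^b
2*Nf = (sigma_a / sigma_f')^(1/b)
2*Nf = (409 / 940)^(1/-0.088)
2*Nf = 12790
Nf = 6395 cycles


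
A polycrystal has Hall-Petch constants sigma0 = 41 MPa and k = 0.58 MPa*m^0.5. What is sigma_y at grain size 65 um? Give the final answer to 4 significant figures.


sigma_y = sigma0 + k / sqrt(d)
d = 65 um = 6.5e-05 m
sigma_y = 41 + 0.58 / sqrt(6.5e-05)
sigma_y = 112.9 MPa


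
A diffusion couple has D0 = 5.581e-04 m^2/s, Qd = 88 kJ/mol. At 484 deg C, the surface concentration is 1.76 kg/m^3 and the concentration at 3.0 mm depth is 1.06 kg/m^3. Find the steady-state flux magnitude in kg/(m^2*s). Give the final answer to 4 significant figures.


Step 1: D = D0 * exp(-Qd/(R*T))
T = 484 + 273.15 = 757.15 K
D = 5.581e-04 * exp(-88e3 / (8.314 * 757.15)) = 4.73702e-10 m^2/s
Step 2: J = D * (C1 - C2) / dx
J = 4.73702e-10 * (1.76 - 1.06) / 3e-03
J = 1.105e-07 kg/(m^2*s)


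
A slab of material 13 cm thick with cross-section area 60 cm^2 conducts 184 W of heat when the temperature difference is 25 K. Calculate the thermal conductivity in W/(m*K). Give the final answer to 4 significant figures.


k = Q*L / (A*dT)
L = 0.13 m, A = 6e-03 m^2
k = 184 * 0.13 / (6e-03 * 25)
k = 159.5 W/(m*K)


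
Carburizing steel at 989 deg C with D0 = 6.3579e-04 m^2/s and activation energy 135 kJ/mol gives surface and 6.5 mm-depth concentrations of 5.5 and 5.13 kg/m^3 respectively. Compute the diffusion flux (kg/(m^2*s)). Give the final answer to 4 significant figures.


Step 1: D = D0 * exp(-Qd/(R*T))
T = 989 + 273.15 = 1262.15 K
D = 6.3579e-04 * exp(-135e3 / (8.314 * 1262.15)) = 1.64466e-09 m^2/s
Step 2: J = D * (C1 - C2) / dx
J = 1.64466e-09 * (5.5 - 5.13) / 6.5e-03
J = 9.362e-08 kg/(m^2*s)


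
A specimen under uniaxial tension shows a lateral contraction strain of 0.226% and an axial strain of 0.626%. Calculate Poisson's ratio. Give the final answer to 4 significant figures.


nu = -epsilon_lat / epsilon_axial
Lateral strain is contraction (negative), so using magnitudes:
nu = 0.226 / 0.626
nu = 0.361


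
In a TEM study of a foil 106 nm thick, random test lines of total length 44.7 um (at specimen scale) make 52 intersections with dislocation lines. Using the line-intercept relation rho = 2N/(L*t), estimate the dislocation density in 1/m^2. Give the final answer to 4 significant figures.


rho = 2N / (L * t)
L = 44.7 um = 4.47e-05 m, t = 106 nm = 1.06e-07 m
rho = 2 * 52 / (4.47e-05 * 1.06e-07)
rho = 2.195e+13 1/m^2


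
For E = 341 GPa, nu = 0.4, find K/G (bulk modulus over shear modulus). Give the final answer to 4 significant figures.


G = E / (2*(1+nu))
G = 341 / (2*(1+0.4)) = 121.786 GPa
K = E / (3*(1-2*nu))
K = 341 / (3*(1-2*0.4)) = 568.333 GPa
K/G = 568.333 / 121.786 = 4.667


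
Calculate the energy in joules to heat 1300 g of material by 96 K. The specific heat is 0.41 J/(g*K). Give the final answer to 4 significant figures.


Q = m * cp * dT
Q = 1300 * 0.41 * 96
Q = 51170 J


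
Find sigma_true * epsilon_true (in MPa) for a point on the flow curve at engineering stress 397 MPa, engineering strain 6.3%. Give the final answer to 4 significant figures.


sigma_true = sigma_eng * (1 + epsilon_eng)
sigma_true = 397 * (1 + 0.063) = 422.011 MPa
epsilon_true = ln(1 + epsilon_eng)
epsilon_true = ln(1 + 0.063) = 0.0610951
sigma_true * epsilon_true = 422.011 * 0.0610951 = 25.78 MPa


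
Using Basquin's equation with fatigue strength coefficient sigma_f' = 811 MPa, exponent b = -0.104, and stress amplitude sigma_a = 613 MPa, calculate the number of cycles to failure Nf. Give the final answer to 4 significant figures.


sigma_a = sigma_f' * (2*Nf)^b
2*Nf = (sigma_a / sigma_f')^(1/b)
2*Nf = (613 / 811)^(1/-0.104)
2*Nf = 14.752
Nf = 7.376 cycles


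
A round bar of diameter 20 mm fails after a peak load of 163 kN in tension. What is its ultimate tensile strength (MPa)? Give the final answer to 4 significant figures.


A0 = pi*(d/2)^2 = pi*(20/2)^2 = 314.159 mm^2
UTS = F_max / A0 = 163*1000 / 314.159
UTS = 518.8 MPa


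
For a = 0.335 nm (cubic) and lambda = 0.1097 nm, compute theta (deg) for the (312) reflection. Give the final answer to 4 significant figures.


d = a / sqrt(h^2+k^2+l^2)
d = 0.335 / sqrt(14) = 0.0895325 nm
lambda = 2*d*sin(theta)  =>  sin(theta) = lambda / (2*d)
sin(theta) = 0.1097 / (2 * 0.0895325) = 0.612627
theta = 37.78 deg


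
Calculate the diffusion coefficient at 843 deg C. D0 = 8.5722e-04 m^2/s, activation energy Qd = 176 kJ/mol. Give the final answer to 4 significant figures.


D = D0 * exp(-Qd / (R*T))
T = 1116.15 K
D = 8.5722e-04 * exp(-176e3 / (8.314 * 1116.15))
D = 4.968e-12 m^2/s


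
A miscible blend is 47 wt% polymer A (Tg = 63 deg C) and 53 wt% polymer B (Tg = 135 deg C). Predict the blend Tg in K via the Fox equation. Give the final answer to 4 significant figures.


1/Tg = w1/Tg1 + w2/Tg2 (in Kelvin)
Tg1 = 336.15 K, Tg2 = 408.15 K
1/Tg = 0.47/336.15 + 0.53/408.15
Tg = 370.8 K


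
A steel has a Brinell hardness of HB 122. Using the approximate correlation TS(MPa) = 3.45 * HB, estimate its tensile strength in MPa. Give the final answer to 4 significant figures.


TS (MPa) = 3.45 * HB
TS = 3.45 * 122
TS = 420.9 MPa


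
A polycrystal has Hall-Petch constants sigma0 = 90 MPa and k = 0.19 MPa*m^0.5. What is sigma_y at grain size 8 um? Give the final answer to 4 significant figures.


sigma_y = sigma0 + k / sqrt(d)
d = 8 um = 8e-06 m
sigma_y = 90 + 0.19 / sqrt(8e-06)
sigma_y = 157.2 MPa


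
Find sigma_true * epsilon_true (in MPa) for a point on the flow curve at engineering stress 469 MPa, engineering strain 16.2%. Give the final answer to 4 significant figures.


sigma_true = sigma_eng * (1 + epsilon_eng)
sigma_true = 469 * (1 + 0.162) = 544.978 MPa
epsilon_true = ln(1 + epsilon_eng)
epsilon_true = ln(1 + 0.162) = 0.150143
sigma_true * epsilon_true = 544.978 * 0.150143 = 81.82 MPa


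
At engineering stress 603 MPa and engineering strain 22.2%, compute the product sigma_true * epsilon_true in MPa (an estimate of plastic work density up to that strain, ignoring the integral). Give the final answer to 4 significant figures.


sigma_true = sigma_eng * (1 + epsilon_eng)
sigma_true = 603 * (1 + 0.222) = 736.866 MPa
epsilon_true = ln(1 + epsilon_eng)
epsilon_true = ln(1 + 0.222) = 0.200489
sigma_true * epsilon_true = 736.866 * 0.200489 = 147.7 MPa


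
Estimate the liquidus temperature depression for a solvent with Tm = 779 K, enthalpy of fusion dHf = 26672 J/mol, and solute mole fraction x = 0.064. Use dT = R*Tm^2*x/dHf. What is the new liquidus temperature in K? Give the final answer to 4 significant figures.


dT = R*Tm^2*x / dHf
dT = 8.314 * 779^2 * 0.064 / 26672
dT = 12.1062 K
T_new = 779 - 12.1062 = 766.9 K


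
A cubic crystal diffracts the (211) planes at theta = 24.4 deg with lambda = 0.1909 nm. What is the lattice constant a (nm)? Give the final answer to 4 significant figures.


d = lambda / (2*sin(theta))
d = 0.1909 / (2*sin(24.4 deg))
d = 0.231055 nm
a = d * sqrt(h^2+k^2+l^2) = 0.231055 * sqrt(6)
a = 0.566 nm


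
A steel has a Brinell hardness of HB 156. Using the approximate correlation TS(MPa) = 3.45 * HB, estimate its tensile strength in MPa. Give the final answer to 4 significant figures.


TS (MPa) = 3.45 * HB
TS = 3.45 * 156
TS = 538.2 MPa


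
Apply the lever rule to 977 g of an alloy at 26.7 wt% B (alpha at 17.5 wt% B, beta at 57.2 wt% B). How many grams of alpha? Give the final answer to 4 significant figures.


f_alpha = (C_beta - C0) / (C_beta - C_alpha)
f_alpha = (57.2 - 26.7) / (57.2 - 17.5) = 0.768262
m_alpha = f_alpha * m_total = 0.768262 * 977 = 750.6 g


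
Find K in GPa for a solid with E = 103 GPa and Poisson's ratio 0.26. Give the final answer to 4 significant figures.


K = E / (3*(1-2*nu))
K = 103 / (3*(1-2*0.26))
K = 71.53 GPa


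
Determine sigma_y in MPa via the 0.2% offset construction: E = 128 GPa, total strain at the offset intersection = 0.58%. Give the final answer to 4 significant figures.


Offset strain = 0.002
Elastic strain at yield = total_strain - offset = 5.8e-03 - 0.002 = 3.8e-03
sigma_y = E * elastic_strain = 128000 * 3.8e-03
sigma_y = 486.4 MPa


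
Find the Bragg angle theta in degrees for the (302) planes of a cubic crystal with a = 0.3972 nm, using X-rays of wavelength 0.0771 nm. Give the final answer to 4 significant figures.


d = a / sqrt(h^2+k^2+l^2)
d = 0.3972 / sqrt(13) = 0.110163 nm
lambda = 2*d*sin(theta)  =>  sin(theta) = lambda / (2*d)
sin(theta) = 0.0771 / (2 * 0.110163) = 0.349935
theta = 20.48 deg


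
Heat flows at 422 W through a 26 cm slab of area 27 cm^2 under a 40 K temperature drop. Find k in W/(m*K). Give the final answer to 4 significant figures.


k = Q*L / (A*dT)
L = 0.26 m, A = 2.7e-03 m^2
k = 422 * 0.26 / (2.7e-03 * 40)
k = 1016 W/(m*K)


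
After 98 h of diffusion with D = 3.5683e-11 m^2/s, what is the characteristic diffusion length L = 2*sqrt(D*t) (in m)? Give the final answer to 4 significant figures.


t = 98 hr = 352800 s
Diffusion length = 2*sqrt(D*t)
= 2*sqrt(3.5683e-11 * 352800)
= 7.096e-03 m


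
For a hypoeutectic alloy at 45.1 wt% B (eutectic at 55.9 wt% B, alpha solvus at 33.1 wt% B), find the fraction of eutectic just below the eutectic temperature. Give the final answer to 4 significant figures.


f_primary = (C_e - C0) / (C_e - C_alpha_max)
f_primary = (55.9 - 45.1) / (55.9 - 33.1)
f_primary = 0.473684
f_eutectic = 1 - 0.473684 = 0.5263


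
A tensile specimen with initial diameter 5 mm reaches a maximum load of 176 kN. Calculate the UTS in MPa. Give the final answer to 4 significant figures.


A0 = pi*(d/2)^2 = pi*(5/2)^2 = 19.635 mm^2
UTS = F_max / A0 = 176*1000 / 19.635
UTS = 8964 MPa


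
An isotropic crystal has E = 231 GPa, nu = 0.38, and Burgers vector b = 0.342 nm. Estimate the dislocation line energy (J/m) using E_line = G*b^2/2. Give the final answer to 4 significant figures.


Step 1: G = E / (2*(1+nu))
G = 231 / (2*(1+0.38)) = 83.6957 GPa = 8.36957e+10 Pa
Step 2: E_line = G*b^2/2
b = 0.342 nm = 3.42e-10 m
E_line = 0.5 * 8.36957e+10 * (3.42e-10)^2 = 4.895e-09 J/m


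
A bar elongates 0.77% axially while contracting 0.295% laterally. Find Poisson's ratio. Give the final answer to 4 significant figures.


nu = -epsilon_lat / epsilon_axial
Lateral strain is contraction (negative), so using magnitudes:
nu = 0.295 / 0.77
nu = 0.3831


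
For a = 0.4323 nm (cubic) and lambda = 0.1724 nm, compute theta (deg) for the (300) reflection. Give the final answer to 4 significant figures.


d = a / sqrt(h^2+k^2+l^2)
d = 0.4323 / sqrt(9) = 0.1441 nm
lambda = 2*d*sin(theta)  =>  sin(theta) = lambda / (2*d)
sin(theta) = 0.1724 / (2 * 0.1441) = 0.598196
theta = 36.74 deg


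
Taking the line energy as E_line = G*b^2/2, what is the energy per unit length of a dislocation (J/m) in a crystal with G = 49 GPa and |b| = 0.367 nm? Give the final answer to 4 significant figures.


E = G*b^2/2
b = 0.367 nm = 3.67e-10 m
G = 49 GPa = 4.9e+10 Pa
E = 0.5 * 4.9e+10 * (3.67e-10)^2
E = 3.3e-09 J/m


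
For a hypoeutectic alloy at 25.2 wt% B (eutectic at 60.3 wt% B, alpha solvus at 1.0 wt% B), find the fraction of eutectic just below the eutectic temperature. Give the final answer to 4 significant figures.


f_primary = (C_e - C0) / (C_e - C_alpha_max)
f_primary = (60.3 - 25.2) / (60.3 - 1.0)
f_primary = 0.591906
f_eutectic = 1 - 0.591906 = 0.4081


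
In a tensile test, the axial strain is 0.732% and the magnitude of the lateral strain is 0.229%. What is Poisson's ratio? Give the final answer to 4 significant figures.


nu = -epsilon_lat / epsilon_axial
Lateral strain is contraction (negative), so using magnitudes:
nu = 0.229 / 0.732
nu = 0.3128


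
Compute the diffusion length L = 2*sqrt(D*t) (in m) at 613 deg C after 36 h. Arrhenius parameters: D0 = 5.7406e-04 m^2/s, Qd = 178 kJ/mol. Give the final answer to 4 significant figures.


Step 1: D = D0 * exp(-Qd/(R*T))
T = 886.15 K
D = 5.7406e-04 * exp(-178e3 / (8.314 * 886.15)) = 1.84613e-14 m^2/s
Step 2: L = 2*sqrt(D*t)
t = 36 h = 129600 s
L = 2*sqrt(1.84613e-14 * 129600) = 9.783e-05 m


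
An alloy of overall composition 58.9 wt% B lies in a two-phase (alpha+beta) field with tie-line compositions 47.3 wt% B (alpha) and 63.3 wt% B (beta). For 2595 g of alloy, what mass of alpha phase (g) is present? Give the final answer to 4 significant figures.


f_alpha = (C_beta - C0) / (C_beta - C_alpha)
f_alpha = (63.3 - 58.9) / (63.3 - 47.3) = 0.275
m_alpha = f_alpha * m_total = 0.275 * 2595 = 713.6 g


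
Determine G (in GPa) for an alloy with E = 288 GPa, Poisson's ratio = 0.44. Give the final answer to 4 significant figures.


G = E / (2*(1+nu))
G = 288 / (2*(1+0.44))
G = 100 GPa


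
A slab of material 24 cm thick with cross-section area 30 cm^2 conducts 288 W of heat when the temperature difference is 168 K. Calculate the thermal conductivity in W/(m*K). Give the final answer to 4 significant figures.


k = Q*L / (A*dT)
L = 0.24 m, A = 3e-03 m^2
k = 288 * 0.24 / (3e-03 * 168)
k = 137.1 W/(m*K)


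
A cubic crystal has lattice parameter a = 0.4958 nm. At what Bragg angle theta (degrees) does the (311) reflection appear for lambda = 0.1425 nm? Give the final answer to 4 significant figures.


d = a / sqrt(h^2+k^2+l^2)
d = 0.4958 / sqrt(11) = 0.149489 nm
lambda = 2*d*sin(theta)  =>  sin(theta) = lambda / (2*d)
sin(theta) = 0.1425 / (2 * 0.149489) = 0.476623
theta = 28.47 deg


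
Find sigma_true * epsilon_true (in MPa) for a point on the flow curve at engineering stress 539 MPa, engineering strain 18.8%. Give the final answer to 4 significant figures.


sigma_true = sigma_eng * (1 + epsilon_eng)
sigma_true = 539 * (1 + 0.188) = 640.332 MPa
epsilon_true = ln(1 + epsilon_eng)
epsilon_true = ln(1 + 0.188) = 0.172271
sigma_true * epsilon_true = 640.332 * 0.172271 = 110.3 MPa


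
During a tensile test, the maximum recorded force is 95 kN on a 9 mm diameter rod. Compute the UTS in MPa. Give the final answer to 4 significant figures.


A0 = pi*(d/2)^2 = pi*(9/2)^2 = 63.6173 mm^2
UTS = F_max / A0 = 95*1000 / 63.6173
UTS = 1493 MPa


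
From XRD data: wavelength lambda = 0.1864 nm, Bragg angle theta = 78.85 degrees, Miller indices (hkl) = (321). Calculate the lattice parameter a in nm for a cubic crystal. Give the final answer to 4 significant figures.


d = lambda / (2*sin(theta))
d = 0.1864 / (2*sin(78.85 deg))
d = 0.0949931 nm
a = d * sqrt(h^2+k^2+l^2) = 0.0949931 * sqrt(14)
a = 0.3554 nm


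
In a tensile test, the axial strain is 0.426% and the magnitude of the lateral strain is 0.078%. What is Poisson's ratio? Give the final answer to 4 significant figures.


nu = -epsilon_lat / epsilon_axial
Lateral strain is contraction (negative), so using magnitudes:
nu = 0.078 / 0.426
nu = 0.1831


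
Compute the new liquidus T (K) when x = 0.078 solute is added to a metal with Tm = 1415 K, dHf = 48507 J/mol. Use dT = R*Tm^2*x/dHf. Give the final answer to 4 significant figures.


dT = R*Tm^2*x / dHf
dT = 8.314 * 1415^2 * 0.078 / 48507
dT = 26.7678 K
T_new = 1415 - 26.7678 = 1388 K


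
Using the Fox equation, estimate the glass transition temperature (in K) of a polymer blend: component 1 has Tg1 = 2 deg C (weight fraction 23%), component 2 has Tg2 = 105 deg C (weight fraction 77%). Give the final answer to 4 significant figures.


1/Tg = w1/Tg1 + w2/Tg2 (in Kelvin)
Tg1 = 275.15 K, Tg2 = 378.15 K
1/Tg = 0.23/275.15 + 0.77/378.15
Tg = 348.2 K


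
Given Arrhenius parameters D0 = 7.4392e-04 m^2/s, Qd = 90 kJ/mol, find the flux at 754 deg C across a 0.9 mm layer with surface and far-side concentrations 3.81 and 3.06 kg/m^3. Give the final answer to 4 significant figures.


Step 1: D = D0 * exp(-Qd/(R*T))
T = 754 + 273.15 = 1027.15 K
D = 7.4392e-04 * exp(-90e3 / (8.314 * 1027.15)) = 1.97018e-08 m^2/s
Step 2: J = D * (C1 - C2) / dx
J = 1.97018e-08 * (3.81 - 3.06) / 9e-04
J = 1.642e-05 kg/(m^2*s)
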